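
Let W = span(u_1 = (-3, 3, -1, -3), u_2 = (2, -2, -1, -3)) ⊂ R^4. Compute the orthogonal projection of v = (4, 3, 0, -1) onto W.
proj_W(v) = (1/2, -1/2, -3/10, -9/10)

Set up U = [u_1 | ... | u_2] ∈ R^(4×2). The projector onto W = col(U) is P = U (U^T U)^(-1) U^T.
Compute U^T U =
  [28, -2]
  [-2, 18],
and U^T v = (0, 5).
Solve U^T U · c = U^T v for the coefficients: c = (1/50, 7/25). The projection is proj_W(v) = U c.
Check: (v - proj_W(v)) · u_1 = 0  (should be 0).
Check: (v - proj_W(v)) · u_2 = 0  (should be 0).
Result: proj_W(v) = (1/2, -1/2, -3/10, -9/10).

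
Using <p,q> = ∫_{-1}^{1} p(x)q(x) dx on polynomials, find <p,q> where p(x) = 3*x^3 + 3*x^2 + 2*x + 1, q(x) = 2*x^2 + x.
<p,q> = 94/15

Expand the product: p(x)·q(x) = 6*x^5 + 9*x^4 + 7*x^3 + 4*x^2 + x.
∫_{-1}^{1} of each monomial x^k gives [2/(k+1) if k even, 0 if k odd]. Integrating term-by-term (or equivalently evaluating the antiderivative F(x) = x^6 + 9*x^5/5 + 7*x^4/4 + 4*x^3/3 + x^2/2 at the endpoints):
  F(1) − F(−1) = 383/60 − (7/60) = 94/15.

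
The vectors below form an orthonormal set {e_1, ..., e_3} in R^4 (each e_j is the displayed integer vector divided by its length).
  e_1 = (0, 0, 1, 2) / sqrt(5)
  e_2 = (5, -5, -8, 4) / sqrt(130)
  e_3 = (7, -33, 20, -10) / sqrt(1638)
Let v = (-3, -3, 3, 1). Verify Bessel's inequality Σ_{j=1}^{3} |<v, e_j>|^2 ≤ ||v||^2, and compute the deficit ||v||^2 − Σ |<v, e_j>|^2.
Σ |<v, e_j>|^2 = 1139/63; ||v||^2 = 28; deficit = 625/63

Write each e_j = u_j / sqrt(<u_j, u_j>) where u_j is the displayed integer vector. Then <v, e_j> = <v, u_j> / sqrt(<u_j, u_j>), so |<v, e_j>|^2 = <v, u_j>^2 / <u_j, u_j>.
Coefficients: <v, e_1> = 5/sqrt(5), <v, e_2> = -20/sqrt(130), <v, e_3> = 128/sqrt(1638).
Square and sum: Σ |<v, e_j>|^2 = 1139/63.
Compute ||v||^2 = v·v = 28.
Deficit = 28 − 1139/63 = 625/63 ≥ 0, confirming Bessel's inequality. (The deficit equals ||v − Σ <v,e_j> e_j||^2, the squared distance from v to span{e_j}.)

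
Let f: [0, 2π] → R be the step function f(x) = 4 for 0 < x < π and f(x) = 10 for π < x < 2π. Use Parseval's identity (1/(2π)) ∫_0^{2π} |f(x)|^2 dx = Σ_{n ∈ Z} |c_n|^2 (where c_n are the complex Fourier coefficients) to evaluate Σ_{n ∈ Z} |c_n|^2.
Σ |c_n|^2 = 58

Parseval equates the L^2 energy of f (normalised by 1/(2π)) with the ℓ^2 sum of its Fourier coefficients: (1/(2π)) ∫_0^{2π} |f|^2 = Σ |c_n|^2.
Compute the left side: (1/(2π)) [∫_0^π 4^2 dx + ∫_π^{2π} 10^2 dx] = (1/(2π)) · (16π + 100π) = (16 + 100)/2 = 58.
So Σ_{n ∈ Z} |c_n|^2 = 58.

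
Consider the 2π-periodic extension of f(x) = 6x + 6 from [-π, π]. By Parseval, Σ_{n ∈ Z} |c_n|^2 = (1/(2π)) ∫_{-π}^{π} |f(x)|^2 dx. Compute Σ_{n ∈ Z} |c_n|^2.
Σ |c_n|^2 = 12π^2 + 36

Expand and integrate term by term over [-π, π]:
  ∫ (6x)^2 dx = 36·(2π^3/3); ∫ 2·6·(6)·x dx = 0 (odd integrand); ∫ 6^2 dx = 36·2π.
So (1/(2π)) ∫_{-π}^{π} (6x + 6)^2 dx = 36π^2/3 + 36 = 12π^2 + 36.
Parseval ⇒ Σ |c_n|^2 = 12π^2 + 36.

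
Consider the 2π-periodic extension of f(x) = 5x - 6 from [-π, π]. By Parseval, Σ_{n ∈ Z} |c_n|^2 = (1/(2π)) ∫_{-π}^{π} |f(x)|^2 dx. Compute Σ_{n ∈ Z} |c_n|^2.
Σ |c_n|^2 = 25π^2/3 + 36

Expand and integrate term by term over [-π, π]:
  ∫ (5x)^2 dx = 25·(2π^3/3); ∫ 2·5·(-6)·x dx = 0 (odd integrand); ∫ (-6)^2 dx = 36·2π.
So (1/(2π)) ∫_{-π}^{π} (5x - 6)^2 dx = 25π^2/3 + 36 = 25π^2/3 + 36.
Parseval ⇒ Σ |c_n|^2 = 25π^2/3 + 36.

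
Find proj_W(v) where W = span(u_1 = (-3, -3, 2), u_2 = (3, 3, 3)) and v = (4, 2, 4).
proj_W(v) = (3, 3, 4)

Set up U = [u_1 | ... | u_2] ∈ R^(3×2). The projector onto W = col(U) is P = U (U^T U)^(-1) U^T.
Compute U^T U =
  [22, -12]
  [-12, 27],
and U^T v = (-10, 30).
Solve U^T U · c = U^T v for the coefficients: c = (1/5, 6/5). The projection is proj_W(v) = U c.
Check: (v - proj_W(v)) · u_1 = 0  (should be 0).
Check: (v - proj_W(v)) · u_2 = 0  (should be 0).
Result: proj_W(v) = (3, 3, 4).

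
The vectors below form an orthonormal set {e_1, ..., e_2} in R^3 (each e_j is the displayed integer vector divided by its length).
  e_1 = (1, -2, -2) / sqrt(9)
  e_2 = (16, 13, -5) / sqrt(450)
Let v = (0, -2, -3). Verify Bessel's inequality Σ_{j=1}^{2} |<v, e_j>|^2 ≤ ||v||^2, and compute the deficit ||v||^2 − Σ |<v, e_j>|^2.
Σ |<v, e_j>|^2 = 569/50; ||v||^2 = 13; deficit = 81/50

Write each e_j = u_j / sqrt(<u_j, u_j>) where u_j is the displayed integer vector. Then <v, e_j> = <v, u_j> / sqrt(<u_j, u_j>), so |<v, e_j>|^2 = <v, u_j>^2 / <u_j, u_j>.
Coefficients: <v, e_1> = 10/sqrt(9), <v, e_2> = -11/sqrt(450).
Square and sum: Σ |<v, e_j>|^2 = 569/50.
Compute ||v||^2 = v·v = 13.
Deficit = 13 − 569/50 = 81/50 ≥ 0, confirming Bessel's inequality. (The deficit equals ||v − Σ <v,e_j> e_j||^2, the squared distance from v to span{e_j}.)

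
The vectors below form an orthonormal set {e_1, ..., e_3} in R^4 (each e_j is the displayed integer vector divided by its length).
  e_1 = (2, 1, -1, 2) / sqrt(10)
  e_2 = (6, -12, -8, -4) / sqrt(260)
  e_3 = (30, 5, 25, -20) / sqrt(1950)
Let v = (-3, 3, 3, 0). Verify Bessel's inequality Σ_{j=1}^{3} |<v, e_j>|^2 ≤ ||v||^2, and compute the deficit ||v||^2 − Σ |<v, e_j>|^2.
Σ |<v, e_j>|^2 = 27; ||v||^2 = 27; deficit = 0

Write each e_j = u_j / sqrt(<u_j, u_j>) where u_j is the displayed integer vector. Then <v, e_j> = <v, u_j> / sqrt(<u_j, u_j>), so |<v, e_j>|^2 = <v, u_j>^2 / <u_j, u_j>.
Coefficients: <v, e_1> = -6/sqrt(10), <v, e_2> = -78/sqrt(260), <v, e_3> = 0/sqrt(1950).
Square and sum: Σ |<v, e_j>|^2 = 27.
Compute ||v||^2 = v·v = 27.
Deficit = 27 − 27 = 0 ≥ 0, confirming Bessel's inequality. (The deficit equals ||v − Σ <v,e_j> e_j||^2, the squared distance from v to span{e_j}.)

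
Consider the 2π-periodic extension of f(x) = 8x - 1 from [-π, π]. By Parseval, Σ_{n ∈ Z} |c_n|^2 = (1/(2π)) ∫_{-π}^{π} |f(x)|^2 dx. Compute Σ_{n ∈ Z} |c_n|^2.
Σ |c_n|^2 = 64π^2/3 + 1

Expand and integrate term by term over [-π, π]:
  ∫ (8x)^2 dx = 64·(2π^3/3); ∫ 2·8·(-1)·x dx = 0 (odd integrand); ∫ (-1)^2 dx = 1·2π.
So (1/(2π)) ∫_{-π}^{π} (8x - 1)^2 dx = 64π^2/3 + 1 = 64π^2/3 + 1.
Parseval ⇒ Σ |c_n|^2 = 64π^2/3 + 1.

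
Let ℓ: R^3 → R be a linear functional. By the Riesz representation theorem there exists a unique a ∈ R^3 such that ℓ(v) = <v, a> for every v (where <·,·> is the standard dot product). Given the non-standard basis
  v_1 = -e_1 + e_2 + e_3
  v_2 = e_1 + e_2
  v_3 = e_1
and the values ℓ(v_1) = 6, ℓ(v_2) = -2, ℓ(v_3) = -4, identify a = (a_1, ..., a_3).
a = (-4, 2, 0)

Write a = (a_1, ..., a_3) in the standard basis. For each basis vector v_i, ℓ(v_i) = <v_i, a> is a linear equation in the a_j's. Collect the n equations into a matrix system V a = ℓ, where row i of V is v_i (expressed in the standard basis). Since V is invertible (lower-triangular with 1s on the diagonal, up to permutation), solve by back-substitution:
  V =
[[-1, 1, 1],
 [1, 1, 0],
 [1, 0, 0]]
  V a = (6, -2, -4)
Solving gives a = (-4, 2, 0).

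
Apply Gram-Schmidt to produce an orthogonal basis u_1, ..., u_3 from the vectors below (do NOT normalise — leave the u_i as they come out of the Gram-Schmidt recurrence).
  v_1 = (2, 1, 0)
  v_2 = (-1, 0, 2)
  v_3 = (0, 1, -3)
Orthogonal basis:
  u_1 = (2, 1, 0)
  u_2 = (-1/5, 2/5, 2)
  u_3 = (-2/3, 4/3, -1/3)

Apply the Gram-Schmidt recurrence
  u_1 = v_1
  u_i = v_i − Σ_{j<i} ((v_i · u_j) / (u_j · u_j)) · u_j.

Step by step this gives:
  u_1 = (2, 1, 0)
  u_2 = (-1/5, 2/5, 2)
  u_3 = (-2/3, 4/3, -1/3)

Orthogonality check:
  u_2 · u_1 = 0 (should be 0)
  u_3 · u_1 = 0 (should be 0)
  u_3 · u_2 = 0 (should be 0)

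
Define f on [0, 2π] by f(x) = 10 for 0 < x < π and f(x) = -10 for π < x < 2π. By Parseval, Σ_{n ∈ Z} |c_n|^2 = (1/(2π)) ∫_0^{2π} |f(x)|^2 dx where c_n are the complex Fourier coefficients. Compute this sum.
Σ |c_n|^2 = 100

Parseval equates the L^2 energy of f (normalised by 1/(2π)) with the ℓ^2 sum of its Fourier coefficients: (1/(2π)) ∫_0^{2π} |f|^2 = Σ |c_n|^2.
Compute the left side: (1/(2π)) [∫_0^π 10^2 dx + ∫_π^{2π} (-10)^2 dx] = (1/(2π)) · (100π + 100π) = (100 + 100)/2 = 100.
So Σ_{n ∈ Z} |c_n|^2 = 100.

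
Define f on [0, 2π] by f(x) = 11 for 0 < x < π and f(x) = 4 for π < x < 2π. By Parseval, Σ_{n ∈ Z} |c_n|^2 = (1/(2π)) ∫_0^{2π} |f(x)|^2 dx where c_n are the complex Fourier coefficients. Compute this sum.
Σ |c_n|^2 = 137/2

Parseval equates the L^2 energy of f (normalised by 1/(2π)) with the ℓ^2 sum of its Fourier coefficients: (1/(2π)) ∫_0^{2π} |f|^2 = Σ |c_n|^2.
Compute the left side: (1/(2π)) [∫_0^π 11^2 dx + ∫_π^{2π} 4^2 dx] = (1/(2π)) · (121π + 16π) = (121 + 16)/2 = 137/2.
So Σ_{n ∈ Z} |c_n|^2 = 137/2.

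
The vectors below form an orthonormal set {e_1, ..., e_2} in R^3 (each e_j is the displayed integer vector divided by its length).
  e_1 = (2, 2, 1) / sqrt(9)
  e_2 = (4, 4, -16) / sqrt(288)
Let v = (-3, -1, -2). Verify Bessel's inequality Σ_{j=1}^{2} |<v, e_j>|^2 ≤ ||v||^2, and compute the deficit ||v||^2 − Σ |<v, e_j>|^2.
Σ |<v, e_j>|^2 = 12; ||v||^2 = 14; deficit = 2

Write each e_j = u_j / sqrt(<u_j, u_j>) where u_j is the displayed integer vector. Then <v, e_j> = <v, u_j> / sqrt(<u_j, u_j>), so |<v, e_j>|^2 = <v, u_j>^2 / <u_j, u_j>.
Coefficients: <v, e_1> = -10/sqrt(9), <v, e_2> = 16/sqrt(288).
Square and sum: Σ |<v, e_j>|^2 = 12.
Compute ||v||^2 = v·v = 14.
Deficit = 14 − 12 = 2 ≥ 0, confirming Bessel's inequality. (The deficit equals ||v − Σ <v,e_j> e_j||^2, the squared distance from v to span{e_j}.)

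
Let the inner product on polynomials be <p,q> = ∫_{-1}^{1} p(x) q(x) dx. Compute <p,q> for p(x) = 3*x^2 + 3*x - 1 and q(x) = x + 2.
<p,q> = 2

Expand the product: p(x)·q(x) = 3*x^3 + 9*x^2 + 5*x - 2.
∫_{-1}^{1} of each monomial x^k gives [2/(k+1) if k even, 0 if k odd]. Integrating term-by-term (or equivalently evaluating the antiderivative F(x) = 3*x^4/4 + 3*x^3 + 5*x^2/2 - 2*x at the endpoints):
  F(1) − F(−1) = 17/4 − (9/4) = 2.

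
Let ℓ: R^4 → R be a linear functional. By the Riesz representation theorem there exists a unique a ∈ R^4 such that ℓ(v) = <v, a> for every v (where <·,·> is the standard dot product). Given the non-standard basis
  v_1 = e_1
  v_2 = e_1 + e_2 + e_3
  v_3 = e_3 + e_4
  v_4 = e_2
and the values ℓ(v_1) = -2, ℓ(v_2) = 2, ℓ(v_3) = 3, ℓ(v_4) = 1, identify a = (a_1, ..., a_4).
a = (-2, 1, 3, 0)

Write a = (a_1, ..., a_4) in the standard basis. For each basis vector v_i, ℓ(v_i) = <v_i, a> is a linear equation in the a_j's. Collect the n equations into a matrix system V a = ℓ, where row i of V is v_i (expressed in the standard basis). Since V is invertible (lower-triangular with 1s on the diagonal, up to permutation), solve by back-substitution:
  V =
[[1, 0, 0, 0],
 [1, 1, 1, 0],
 [0, 0, 1, 1],
 [0, 1, 0, 0]]
  V a = (-2, 2, 3, 1)
Solving gives a = (-2, 1, 3, 0).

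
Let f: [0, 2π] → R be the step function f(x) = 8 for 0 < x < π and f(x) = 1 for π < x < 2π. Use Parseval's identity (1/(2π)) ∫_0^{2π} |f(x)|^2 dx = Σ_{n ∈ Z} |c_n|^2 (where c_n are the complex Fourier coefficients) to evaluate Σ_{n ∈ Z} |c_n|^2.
Σ |c_n|^2 = 65/2

Parseval equates the L^2 energy of f (normalised by 1/(2π)) with the ℓ^2 sum of its Fourier coefficients: (1/(2π)) ∫_0^{2π} |f|^2 = Σ |c_n|^2.
Compute the left side: (1/(2π)) [∫_0^π 8^2 dx + ∫_π^{2π} 1^2 dx] = (1/(2π)) · (64π + 1π) = (64 + 1)/2 = 65/2.
So Σ_{n ∈ Z} |c_n|^2 = 65/2.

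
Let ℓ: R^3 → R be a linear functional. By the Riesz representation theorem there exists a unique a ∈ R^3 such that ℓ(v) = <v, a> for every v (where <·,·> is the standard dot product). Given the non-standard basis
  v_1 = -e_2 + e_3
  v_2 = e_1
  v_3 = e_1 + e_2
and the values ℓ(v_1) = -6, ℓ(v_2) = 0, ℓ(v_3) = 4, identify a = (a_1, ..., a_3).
a = (0, 4, -2)

Write a = (a_1, ..., a_3) in the standard basis. For each basis vector v_i, ℓ(v_i) = <v_i, a> is a linear equation in the a_j's. Collect the n equations into a matrix system V a = ℓ, where row i of V is v_i (expressed in the standard basis). Since V is invertible (lower-triangular with 1s on the diagonal, up to permutation), solve by back-substitution:
  V =
[[0, -1, 1],
 [1, 0, 0],
 [1, 1, 0]]
  V a = (-6, 0, 4)
Solving gives a = (0, 4, -2).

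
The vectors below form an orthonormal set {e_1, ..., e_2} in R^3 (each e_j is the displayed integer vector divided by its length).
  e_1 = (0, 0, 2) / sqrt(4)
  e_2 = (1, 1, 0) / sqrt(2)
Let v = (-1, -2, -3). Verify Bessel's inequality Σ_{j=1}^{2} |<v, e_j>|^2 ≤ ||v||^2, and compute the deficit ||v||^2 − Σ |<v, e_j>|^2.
Σ |<v, e_j>|^2 = 27/2; ||v||^2 = 14; deficit = 1/2

Write each e_j = u_j / sqrt(<u_j, u_j>) where u_j is the displayed integer vector. Then <v, e_j> = <v, u_j> / sqrt(<u_j, u_j>), so |<v, e_j>|^2 = <v, u_j>^2 / <u_j, u_j>.
Coefficients: <v, e_1> = -6/sqrt(4), <v, e_2> = -3/sqrt(2).
Square and sum: Σ |<v, e_j>|^2 = 27/2.
Compute ||v||^2 = v·v = 14.
Deficit = 14 − 27/2 = 1/2 ≥ 0, confirming Bessel's inequality. (The deficit equals ||v − Σ <v,e_j> e_j||^2, the squared distance from v to span{e_j}.)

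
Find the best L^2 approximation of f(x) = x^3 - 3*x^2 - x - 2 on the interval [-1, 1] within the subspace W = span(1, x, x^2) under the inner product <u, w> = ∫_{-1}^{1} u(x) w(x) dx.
g(x) = -3*x^2 - 2*x/5 - 2

The best approximation g ∈ W is the orthogonal projection of f onto W. Writing g = a_0 + a_1 x + a_2 x^2, the coefficients solve the normal equations G · a = b where
  G_{ij} = <φ_i, φ_j> and b_i = <f, φ_i>, with φ_0 = 1, φ_1 = x, φ_2 = x^2.
G =
  [2, 0, 2/3]
  [0, 2/3, 0]
  [2/3, 0, 2/5],
b = (-6, -4/15, -38/15).
Solving gives a_0 = -2, a_1 = -2/5, a_2 = -3, so
  g(x) = -3*x^2 - 2*x/5 - 2.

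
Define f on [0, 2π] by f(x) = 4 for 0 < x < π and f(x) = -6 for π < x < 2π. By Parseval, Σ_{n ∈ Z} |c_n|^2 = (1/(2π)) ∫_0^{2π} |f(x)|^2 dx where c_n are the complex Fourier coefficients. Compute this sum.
Σ |c_n|^2 = 26

Parseval equates the L^2 energy of f (normalised by 1/(2π)) with the ℓ^2 sum of its Fourier coefficients: (1/(2π)) ∫_0^{2π} |f|^2 = Σ |c_n|^2.
Compute the left side: (1/(2π)) [∫_0^π 4^2 dx + ∫_π^{2π} (-6)^2 dx] = (1/(2π)) · (16π + 36π) = (16 + 36)/2 = 26.
So Σ_{n ∈ Z} |c_n|^2 = 26.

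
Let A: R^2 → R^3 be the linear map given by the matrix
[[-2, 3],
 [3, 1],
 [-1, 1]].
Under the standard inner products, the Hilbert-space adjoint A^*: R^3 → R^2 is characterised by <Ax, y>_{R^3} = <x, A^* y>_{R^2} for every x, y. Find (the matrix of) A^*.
A^* = A^T =
[[-2, 3, -1],
 [3, 1, 1]]

For real matrices with standard dot products, the defining identity <Ax, y> = <x, A^* y> gives (Ax)^T y = x^T (A^*) y, i.e. x^T A^T y = x^T (A^*) y. Since this holds for all x, y, we must have A^* = A^T. Therefore
A^* =
[[-2, 3, -1],
 [3, 1, 1]].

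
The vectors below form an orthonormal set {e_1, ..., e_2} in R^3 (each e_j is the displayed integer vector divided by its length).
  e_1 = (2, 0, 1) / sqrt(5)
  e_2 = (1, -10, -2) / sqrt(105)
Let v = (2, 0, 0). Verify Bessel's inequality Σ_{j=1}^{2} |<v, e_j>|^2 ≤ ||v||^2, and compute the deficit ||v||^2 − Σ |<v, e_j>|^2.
Σ |<v, e_j>|^2 = 68/21; ||v||^2 = 4; deficit = 16/21

Write each e_j = u_j / sqrt(<u_j, u_j>) where u_j is the displayed integer vector. Then <v, e_j> = <v, u_j> / sqrt(<u_j, u_j>), so |<v, e_j>|^2 = <v, u_j>^2 / <u_j, u_j>.
Coefficients: <v, e_1> = 4/sqrt(5), <v, e_2> = 2/sqrt(105).
Square and sum: Σ |<v, e_j>|^2 = 68/21.
Compute ||v||^2 = v·v = 4.
Deficit = 4 − 68/21 = 16/21 ≥ 0, confirming Bessel's inequality. (The deficit equals ||v − Σ <v,e_j> e_j||^2, the squared distance from v to span{e_j}.)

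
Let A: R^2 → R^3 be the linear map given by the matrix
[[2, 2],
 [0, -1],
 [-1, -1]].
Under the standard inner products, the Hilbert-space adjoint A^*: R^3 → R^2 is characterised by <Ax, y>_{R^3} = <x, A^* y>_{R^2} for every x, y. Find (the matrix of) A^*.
A^* = A^T =
[[2, 0, -1],
 [2, -1, -1]]

For real matrices with standard dot products, the defining identity <Ax, y> = <x, A^* y> gives (Ax)^T y = x^T (A^*) y, i.e. x^T A^T y = x^T (A^*) y. Since this holds for all x, y, we must have A^* = A^T. Therefore
A^* =
[[2, 0, -1],
 [2, -1, -1]].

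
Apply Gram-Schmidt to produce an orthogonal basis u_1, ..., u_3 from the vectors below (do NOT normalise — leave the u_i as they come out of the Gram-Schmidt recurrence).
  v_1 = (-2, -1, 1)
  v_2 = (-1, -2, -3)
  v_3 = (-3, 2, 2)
Orthogonal basis:
  u_1 = (-2, -1, 1)
  u_2 = (-2/3, -11/6, -19/6)
  u_3 = (-115/83, 161/83, -69/83)

Apply the Gram-Schmidt recurrence
  u_1 = v_1
  u_i = v_i − Σ_{j<i} ((v_i · u_j) / (u_j · u_j)) · u_j.

Step by step this gives:
  u_1 = (-2, -1, 1)
  u_2 = (-2/3, -11/6, -19/6)
  u_3 = (-115/83, 161/83, -69/83)

Orthogonality check:
  u_2 · u_1 = 0 (should be 0)
  u_3 · u_1 = 0 (should be 0)
  u_3 · u_2 = 0 (should be 0)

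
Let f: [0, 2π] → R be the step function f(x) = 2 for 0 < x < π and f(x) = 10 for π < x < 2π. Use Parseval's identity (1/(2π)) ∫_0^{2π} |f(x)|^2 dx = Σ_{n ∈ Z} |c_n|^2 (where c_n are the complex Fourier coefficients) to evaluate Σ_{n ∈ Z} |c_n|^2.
Σ |c_n|^2 = 52

Parseval equates the L^2 energy of f (normalised by 1/(2π)) with the ℓ^2 sum of its Fourier coefficients: (1/(2π)) ∫_0^{2π} |f|^2 = Σ |c_n|^2.
Compute the left side: (1/(2π)) [∫_0^π 2^2 dx + ∫_π^{2π} 10^2 dx] = (1/(2π)) · (4π + 100π) = (4 + 100)/2 = 52.
So Σ_{n ∈ Z} |c_n|^2 = 52.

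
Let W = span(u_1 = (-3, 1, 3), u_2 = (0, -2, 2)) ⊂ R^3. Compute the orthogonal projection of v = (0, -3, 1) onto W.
proj_W(v) = (12/17, -42/17, 26/17)

Set up U = [u_1 | ... | u_2] ∈ R^(3×2). The projector onto W = col(U) is P = U (U^T U)^(-1) U^T.
Compute U^T U =
  [19, 4]
  [4, 8],
and U^T v = (0, 8).
Solve U^T U · c = U^T v for the coefficients: c = (-4/17, 19/17). The projection is proj_W(v) = U c.
Check: (v - proj_W(v)) · u_1 = 0  (should be 0).
Check: (v - proj_W(v)) · u_2 = 0  (should be 0).
Result: proj_W(v) = (12/17, -42/17, 26/17).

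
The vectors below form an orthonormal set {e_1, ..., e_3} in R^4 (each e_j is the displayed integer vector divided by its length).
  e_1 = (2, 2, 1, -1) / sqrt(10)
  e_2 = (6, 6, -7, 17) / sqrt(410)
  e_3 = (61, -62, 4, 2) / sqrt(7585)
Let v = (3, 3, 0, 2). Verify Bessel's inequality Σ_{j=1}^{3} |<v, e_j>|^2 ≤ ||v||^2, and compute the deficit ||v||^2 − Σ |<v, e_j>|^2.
Σ |<v, e_j>|^2 = 4061/185; ||v||^2 = 22; deficit = 9/185

Write each e_j = u_j / sqrt(<u_j, u_j>) where u_j is the displayed integer vector. Then <v, e_j> = <v, u_j> / sqrt(<u_j, u_j>), so |<v, e_j>|^2 = <v, u_j>^2 / <u_j, u_j>.
Coefficients: <v, e_1> = 10/sqrt(10), <v, e_2> = 70/sqrt(410), <v, e_3> = 1/sqrt(7585).
Square and sum: Σ |<v, e_j>|^2 = 4061/185.
Compute ||v||^2 = v·v = 22.
Deficit = 22 − 4061/185 = 9/185 ≥ 0, confirming Bessel's inequality. (The deficit equals ||v − Σ <v,e_j> e_j||^2, the squared distance from v to span{e_j}.)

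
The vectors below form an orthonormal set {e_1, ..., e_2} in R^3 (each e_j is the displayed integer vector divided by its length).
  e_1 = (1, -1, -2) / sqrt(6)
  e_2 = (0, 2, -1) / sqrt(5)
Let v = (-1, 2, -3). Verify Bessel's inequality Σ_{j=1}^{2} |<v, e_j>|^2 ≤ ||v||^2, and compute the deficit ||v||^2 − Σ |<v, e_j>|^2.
Σ |<v, e_j>|^2 = 113/10; ||v||^2 = 14; deficit = 27/10

Write each e_j = u_j / sqrt(<u_j, u_j>) where u_j is the displayed integer vector. Then <v, e_j> = <v, u_j> / sqrt(<u_j, u_j>), so |<v, e_j>|^2 = <v, u_j>^2 / <u_j, u_j>.
Coefficients: <v, e_1> = 3/sqrt(6), <v, e_2> = 7/sqrt(5).
Square and sum: Σ |<v, e_j>|^2 = 113/10.
Compute ||v||^2 = v·v = 14.
Deficit = 14 − 113/10 = 27/10 ≥ 0, confirming Bessel's inequality. (The deficit equals ||v − Σ <v,e_j> e_j||^2, the squared distance from v to span{e_j}.)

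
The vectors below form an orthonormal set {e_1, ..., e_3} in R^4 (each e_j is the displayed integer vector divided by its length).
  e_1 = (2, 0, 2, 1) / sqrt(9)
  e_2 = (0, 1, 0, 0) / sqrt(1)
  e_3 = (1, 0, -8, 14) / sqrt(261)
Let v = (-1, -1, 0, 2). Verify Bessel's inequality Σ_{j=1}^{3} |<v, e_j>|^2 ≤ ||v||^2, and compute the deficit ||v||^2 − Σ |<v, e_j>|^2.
Σ |<v, e_j>|^2 = 110/29; ||v||^2 = 6; deficit = 64/29

Write each e_j = u_j / sqrt(<u_j, u_j>) where u_j is the displayed integer vector. Then <v, e_j> = <v, u_j> / sqrt(<u_j, u_j>), so |<v, e_j>|^2 = <v, u_j>^2 / <u_j, u_j>.
Coefficients: <v, e_1> = 0/sqrt(9), <v, e_2> = -1/sqrt(1), <v, e_3> = 27/sqrt(261).
Square and sum: Σ |<v, e_j>|^2 = 110/29.
Compute ||v||^2 = v·v = 6.
Deficit = 6 − 110/29 = 64/29 ≥ 0, confirming Bessel's inequality. (The deficit equals ||v − Σ <v,e_j> e_j||^2, the squared distance from v to span{e_j}.)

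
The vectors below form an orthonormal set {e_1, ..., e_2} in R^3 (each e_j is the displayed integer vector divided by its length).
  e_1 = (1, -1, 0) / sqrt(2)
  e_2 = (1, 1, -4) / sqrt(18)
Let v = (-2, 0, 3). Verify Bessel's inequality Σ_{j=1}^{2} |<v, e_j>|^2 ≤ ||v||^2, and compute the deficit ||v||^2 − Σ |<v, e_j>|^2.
Σ |<v, e_j>|^2 = 116/9; ||v||^2 = 13; deficit = 1/9

Write each e_j = u_j / sqrt(<u_j, u_j>) where u_j is the displayed integer vector. Then <v, e_j> = <v, u_j> / sqrt(<u_j, u_j>), so |<v, e_j>|^2 = <v, u_j>^2 / <u_j, u_j>.
Coefficients: <v, e_1> = -2/sqrt(2), <v, e_2> = -14/sqrt(18).
Square and sum: Σ |<v, e_j>|^2 = 116/9.
Compute ||v||^2 = v·v = 13.
Deficit = 13 − 116/9 = 1/9 ≥ 0, confirming Bessel's inequality. (The deficit equals ||v − Σ <v,e_j> e_j||^2, the squared distance from v to span{e_j}.)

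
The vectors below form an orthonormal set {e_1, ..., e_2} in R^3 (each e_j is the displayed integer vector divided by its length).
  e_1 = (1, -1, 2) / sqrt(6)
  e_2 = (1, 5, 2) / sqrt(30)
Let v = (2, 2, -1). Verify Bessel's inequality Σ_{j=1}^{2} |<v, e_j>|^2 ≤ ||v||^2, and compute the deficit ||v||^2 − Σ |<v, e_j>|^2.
Σ |<v, e_j>|^2 = 4; ||v||^2 = 9; deficit = 5

Write each e_j = u_j / sqrt(<u_j, u_j>) where u_j is the displayed integer vector. Then <v, e_j> = <v, u_j> / sqrt(<u_j, u_j>), so |<v, e_j>|^2 = <v, u_j>^2 / <u_j, u_j>.
Coefficients: <v, e_1> = -2/sqrt(6), <v, e_2> = 10/sqrt(30).
Square and sum: Σ |<v, e_j>|^2 = 4.
Compute ||v||^2 = v·v = 9.
Deficit = 9 − 4 = 5 ≥ 0, confirming Bessel's inequality. (The deficit equals ||v − Σ <v,e_j> e_j||^2, the squared distance from v to span{e_j}.)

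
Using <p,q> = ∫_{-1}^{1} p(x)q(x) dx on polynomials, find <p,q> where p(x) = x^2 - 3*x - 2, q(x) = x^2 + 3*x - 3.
<p,q> = 46/15

Expand the product: p(x)·q(x) = x^4 - 14*x^2 + 3*x + 6.
∫_{-1}^{1} of each monomial x^k gives [2/(k+1) if k even, 0 if k odd]. Integrating term-by-term (or equivalently evaluating the antiderivative F(x) = x^5/5 - 14*x^3/3 + 3*x^2/2 + 6*x at the endpoints):
  F(1) − F(−1) = 91/30 − (-1/30) = 46/15.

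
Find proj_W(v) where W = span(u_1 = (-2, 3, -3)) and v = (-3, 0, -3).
proj_W(v) = (-15/11, 45/22, -45/22)

Set up U = [u_1 | ... | u_1] ∈ R^(3×1). The projector onto W = col(U) is P = U (U^T U)^(-1) U^T.
Compute U^T U =
  [22],
and U^T v = (15).
Solve U^T U · c = U^T v for the coefficients: c = (15/22). The projection is proj_W(v) = U c.
Check: (v - proj_W(v)) · u_1 = 0  (should be 0).
Result: proj_W(v) = (-15/11, 45/22, -45/22).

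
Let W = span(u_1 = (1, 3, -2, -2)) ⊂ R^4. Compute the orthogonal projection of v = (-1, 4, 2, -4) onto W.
proj_W(v) = (5/6, 5/2, -5/3, -5/3)

Set up U = [u_1 | ... | u_1] ∈ R^(4×1). The projector onto W = col(U) is P = U (U^T U)^(-1) U^T.
Compute U^T U =
  [18],
and U^T v = (15).
Solve U^T U · c = U^T v for the coefficients: c = (5/6). The projection is proj_W(v) = U c.
Check: (v - proj_W(v)) · u_1 = 0  (should be 0).
Result: proj_W(v) = (5/6, 5/2, -5/3, -5/3).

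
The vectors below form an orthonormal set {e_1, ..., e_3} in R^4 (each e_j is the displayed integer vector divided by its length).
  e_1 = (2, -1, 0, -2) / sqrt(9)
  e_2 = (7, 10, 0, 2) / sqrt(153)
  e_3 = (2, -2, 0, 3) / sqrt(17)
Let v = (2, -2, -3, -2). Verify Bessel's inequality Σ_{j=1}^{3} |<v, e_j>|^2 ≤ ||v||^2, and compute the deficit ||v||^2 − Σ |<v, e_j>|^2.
Σ |<v, e_j>|^2 = 12; ||v||^2 = 21; deficit = 9

Write each e_j = u_j / sqrt(<u_j, u_j>) where u_j is the displayed integer vector. Then <v, e_j> = <v, u_j> / sqrt(<u_j, u_j>), so |<v, e_j>|^2 = <v, u_j>^2 / <u_j, u_j>.
Coefficients: <v, e_1> = 10/sqrt(9), <v, e_2> = -10/sqrt(153), <v, e_3> = 2/sqrt(17).
Square and sum: Σ |<v, e_j>|^2 = 12.
Compute ||v||^2 = v·v = 21.
Deficit = 21 − 12 = 9 ≥ 0, confirming Bessel's inequality. (The deficit equals ||v − Σ <v,e_j> e_j||^2, the squared distance from v to span{e_j}.)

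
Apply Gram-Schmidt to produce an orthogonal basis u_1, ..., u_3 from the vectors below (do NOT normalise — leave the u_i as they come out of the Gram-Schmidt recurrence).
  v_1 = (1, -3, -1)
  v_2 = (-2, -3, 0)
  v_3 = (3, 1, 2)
Orthogonal basis:
  u_1 = (1, -3, -1)
  u_2 = (-29/11, -12/11, 7/11)
  u_3 = (75/94, -25/47, 225/94)

Apply the Gram-Schmidt recurrence
  u_1 = v_1
  u_i = v_i − Σ_{j<i} ((v_i · u_j) / (u_j · u_j)) · u_j.

Step by step this gives:
  u_1 = (1, -3, -1)
  u_2 = (-29/11, -12/11, 7/11)
  u_3 = (75/94, -25/47, 225/94)

Orthogonality check:
  u_2 · u_1 = 0 (should be 0)
  u_3 · u_1 = 0 (should be 0)
  u_3 · u_2 = 0 (should be 0)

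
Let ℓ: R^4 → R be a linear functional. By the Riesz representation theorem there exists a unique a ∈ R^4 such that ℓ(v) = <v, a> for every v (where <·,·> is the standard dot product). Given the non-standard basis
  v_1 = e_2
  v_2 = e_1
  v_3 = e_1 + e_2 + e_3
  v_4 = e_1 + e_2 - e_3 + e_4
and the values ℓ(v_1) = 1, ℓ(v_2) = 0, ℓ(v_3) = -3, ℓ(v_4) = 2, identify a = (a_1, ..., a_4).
a = (0, 1, -4, -3)

Write a = (a_1, ..., a_4) in the standard basis. For each basis vector v_i, ℓ(v_i) = <v_i, a> is a linear equation in the a_j's. Collect the n equations into a matrix system V a = ℓ, where row i of V is v_i (expressed in the standard basis). Since V is invertible (lower-triangular with 1s on the diagonal, up to permutation), solve by back-substitution:
  V =
[[0, 1, 0, 0],
 [1, 0, 0, 0],
 [1, 1, 1, 0],
 [1, 1, -1, 1]]
  V a = (1, 0, -3, 2)
Solving gives a = (0, 1, -4, -3).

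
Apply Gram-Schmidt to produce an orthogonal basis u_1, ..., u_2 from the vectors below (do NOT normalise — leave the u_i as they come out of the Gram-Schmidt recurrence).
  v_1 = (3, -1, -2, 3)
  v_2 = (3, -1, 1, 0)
Orthogonal basis:
  u_1 = (3, -1, -2, 3)
  u_2 = (45/23, -15/23, 39/23, -24/23)

Apply the Gram-Schmidt recurrence
  u_1 = v_1
  u_i = v_i − Σ_{j<i} ((v_i · u_j) / (u_j · u_j)) · u_j.

Step by step this gives:
  u_1 = (3, -1, -2, 3)
  u_2 = (45/23, -15/23, 39/23, -24/23)

Orthogonality check:
  u_2 · u_1 = 0 (should be 0)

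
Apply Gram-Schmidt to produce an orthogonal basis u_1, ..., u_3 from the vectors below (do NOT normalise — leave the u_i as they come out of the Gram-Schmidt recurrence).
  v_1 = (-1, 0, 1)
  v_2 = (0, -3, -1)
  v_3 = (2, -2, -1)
Orthogonal basis:
  u_1 = (-1, 0, 1)
  u_2 = (-1/2, -3, -1/2)
  u_3 = (15/19, -5/19, 15/19)

Apply the Gram-Schmidt recurrence
  u_1 = v_1
  u_i = v_i − Σ_{j<i} ((v_i · u_j) / (u_j · u_j)) · u_j.

Step by step this gives:
  u_1 = (-1, 0, 1)
  u_2 = (-1/2, -3, -1/2)
  u_3 = (15/19, -5/19, 15/19)

Orthogonality check:
  u_2 · u_1 = 0 (should be 0)
  u_3 · u_1 = 0 (should be 0)
  u_3 · u_2 = 0 (should be 0)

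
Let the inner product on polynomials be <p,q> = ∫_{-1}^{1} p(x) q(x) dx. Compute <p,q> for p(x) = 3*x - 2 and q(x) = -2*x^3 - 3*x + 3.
<p,q> = -102/5

Expand the product: p(x)·q(x) = -6*x^4 + 4*x^3 - 9*x^2 + 15*x - 6.
∫_{-1}^{1} of each monomial x^k gives [2/(k+1) if k even, 0 if k odd]. Integrating term-by-term (or equivalently evaluating the antiderivative F(x) = -6*x^5/5 + x^4 - 3*x^3 + 15*x^2/2 - 6*x at the endpoints):
  F(1) − F(−1) = -17/10 − (187/10) = -102/5.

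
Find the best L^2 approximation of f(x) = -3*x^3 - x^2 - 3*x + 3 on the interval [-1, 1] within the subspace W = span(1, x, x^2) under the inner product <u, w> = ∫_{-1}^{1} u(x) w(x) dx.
g(x) = -x^2 - 24*x/5 + 3

The best approximation g ∈ W is the orthogonal projection of f onto W. Writing g = a_0 + a_1 x + a_2 x^2, the coefficients solve the normal equations G · a = b where
  G_{ij} = <φ_i, φ_j> and b_i = <f, φ_i>, with φ_0 = 1, φ_1 = x, φ_2 = x^2.
G =
  [2, 0, 2/3]
  [0, 2/3, 0]
  [2/3, 0, 2/5],
b = (16/3, -16/5, 8/5).
Solving gives a_0 = 3, a_1 = -24/5, a_2 = -1, so
  g(x) = -x^2 - 24*x/5 + 3.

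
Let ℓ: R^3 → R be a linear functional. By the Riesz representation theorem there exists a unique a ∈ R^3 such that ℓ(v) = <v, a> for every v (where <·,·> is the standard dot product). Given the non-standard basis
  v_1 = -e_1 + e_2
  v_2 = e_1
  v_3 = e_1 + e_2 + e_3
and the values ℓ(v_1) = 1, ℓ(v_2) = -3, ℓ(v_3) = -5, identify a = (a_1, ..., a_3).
a = (-3, -2, 0)

Write a = (a_1, ..., a_3) in the standard basis. For each basis vector v_i, ℓ(v_i) = <v_i, a> is a linear equation in the a_j's. Collect the n equations into a matrix system V a = ℓ, where row i of V is v_i (expressed in the standard basis). Since V is invertible (lower-triangular with 1s on the diagonal, up to permutation), solve by back-substitution:
  V =
[[-1, 1, 0],
 [1, 0, 0],
 [1, 1, 1]]
  V a = (1, -3, -5)
Solving gives a = (-3, -2, 0).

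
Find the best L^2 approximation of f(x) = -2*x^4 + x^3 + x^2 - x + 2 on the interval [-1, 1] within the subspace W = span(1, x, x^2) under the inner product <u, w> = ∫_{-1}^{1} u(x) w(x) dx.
g(x) = -5*x^2/7 - 2*x/5 + 76/35

The best approximation g ∈ W is the orthogonal projection of f onto W. Writing g = a_0 + a_1 x + a_2 x^2, the coefficients solve the normal equations G · a = b where
  G_{ij} = <φ_i, φ_j> and b_i = <f, φ_i>, with φ_0 = 1, φ_1 = x, φ_2 = x^2.
G =
  [2, 0, 2/3]
  [0, 2/3, 0]
  [2/3, 0, 2/5],
b = (58/15, -4/15, 122/105).
Solving gives a_0 = 76/35, a_1 = -2/5, a_2 = -5/7, so
  g(x) = -5*x^2/7 - 2*x/5 + 76/35.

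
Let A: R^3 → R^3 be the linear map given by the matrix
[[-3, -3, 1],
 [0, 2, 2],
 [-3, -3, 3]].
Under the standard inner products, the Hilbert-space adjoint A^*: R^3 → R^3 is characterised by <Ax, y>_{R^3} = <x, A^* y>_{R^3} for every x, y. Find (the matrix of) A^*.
A^* = A^T =
[[-3, 0, -3],
 [-3, 2, -3],
 [1, 2, 3]]

For real matrices with standard dot products, the defining identity <Ax, y> = <x, A^* y> gives (Ax)^T y = x^T (A^*) y, i.e. x^T A^T y = x^T (A^*) y. Since this holds for all x, y, we must have A^* = A^T. Therefore
A^* =
[[-3, 0, -3],
 [-3, 2, -3],
 [1, 2, 3]].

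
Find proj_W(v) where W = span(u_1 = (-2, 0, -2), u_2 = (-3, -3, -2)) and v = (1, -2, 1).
proj_W(v) = (13/19, -36/19, 25/19)

Set up U = [u_1 | ... | u_2] ∈ R^(3×2). The projector onto W = col(U) is P = U (U^T U)^(-1) U^T.
Compute U^T U =
  [8, 10]
  [10, 22],
and U^T v = (-4, 1).
Solve U^T U · c = U^T v for the coefficients: c = (-49/38, 12/19). The projection is proj_W(v) = U c.
Check: (v - proj_W(v)) · u_1 = 0  (should be 0).
Check: (v - proj_W(v)) · u_2 = 0  (should be 0).
Result: proj_W(v) = (13/19, -36/19, 25/19).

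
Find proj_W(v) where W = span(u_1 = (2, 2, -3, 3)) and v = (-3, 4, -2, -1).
proj_W(v) = (5/13, 5/13, -15/26, 15/26)

Set up U = [u_1 | ... | u_1] ∈ R^(4×1). The projector onto W = col(U) is P = U (U^T U)^(-1) U^T.
Compute U^T U =
  [26],
and U^T v = (5).
Solve U^T U · c = U^T v for the coefficients: c = (5/26). The projection is proj_W(v) = U c.
Check: (v - proj_W(v)) · u_1 = 0  (should be 0).
Result: proj_W(v) = (5/13, 5/13, -15/26, 15/26).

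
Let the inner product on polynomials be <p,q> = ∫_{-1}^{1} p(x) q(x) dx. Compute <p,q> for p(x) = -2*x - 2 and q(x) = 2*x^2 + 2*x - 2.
<p,q> = 8/3

Expand the product: p(x)·q(x) = -4*x^3 - 8*x^2 + 4.
∫_{-1}^{1} of each monomial x^k gives [2/(k+1) if k even, 0 if k odd]. Integrating term-by-term (or equivalently evaluating the antiderivative F(x) = -x^4 - 8*x^3/3 + 4*x at the endpoints):
  F(1) − F(−1) = 1/3 − (-7/3) = 8/3.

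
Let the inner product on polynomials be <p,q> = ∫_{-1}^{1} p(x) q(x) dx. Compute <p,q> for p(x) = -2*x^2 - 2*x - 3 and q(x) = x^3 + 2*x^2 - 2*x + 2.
<p,q> = -92/5

Expand the product: p(x)·q(x) = -2*x^5 - 6*x^4 - 3*x^3 - 6*x^2 + 2*x - 6.
∫_{-1}^{1} of each monomial x^k gives [2/(k+1) if k even, 0 if k odd]. Integrating term-by-term (or equivalently evaluating the antiderivative F(x) = -x^6/3 - 6*x^5/5 - 3*x^4/4 - 2*x^3 + x^2 - 6*x at the endpoints):
  F(1) − F(−1) = -557/60 − (547/60) = -92/5.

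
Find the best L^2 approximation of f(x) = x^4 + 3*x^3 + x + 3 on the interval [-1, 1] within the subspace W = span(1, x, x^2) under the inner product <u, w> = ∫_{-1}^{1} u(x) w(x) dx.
g(x) = 6*x^2/7 + 14*x/5 + 102/35

The best approximation g ∈ W is the orthogonal projection of f onto W. Writing g = a_0 + a_1 x + a_2 x^2, the coefficients solve the normal equations G · a = b where
  G_{ij} = <φ_i, φ_j> and b_i = <f, φ_i>, with φ_0 = 1, φ_1 = x, φ_2 = x^2.
G =
  [2, 0, 2/3]
  [0, 2/3, 0]
  [2/3, 0, 2/5],
b = (32/5, 28/15, 16/7).
Solving gives a_0 = 102/35, a_1 = 14/5, a_2 = 6/7, so
  g(x) = 6*x^2/7 + 14*x/5 + 102/35.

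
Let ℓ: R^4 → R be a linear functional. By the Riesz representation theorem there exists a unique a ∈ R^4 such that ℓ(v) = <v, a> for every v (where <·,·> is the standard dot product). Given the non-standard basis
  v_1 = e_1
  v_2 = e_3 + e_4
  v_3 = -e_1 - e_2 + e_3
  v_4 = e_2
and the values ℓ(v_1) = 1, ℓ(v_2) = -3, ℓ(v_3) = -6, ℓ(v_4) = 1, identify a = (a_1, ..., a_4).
a = (1, 1, -4, 1)

Write a = (a_1, ..., a_4) in the standard basis. For each basis vector v_i, ℓ(v_i) = <v_i, a> is a linear equation in the a_j's. Collect the n equations into a matrix system V a = ℓ, where row i of V is v_i (expressed in the standard basis). Since V is invertible (lower-triangular with 1s on the diagonal, up to permutation), solve by back-substitution:
  V =
[[1, 0, 0, 0],
 [0, 0, 1, 1],
 [-1, -1, 1, 0],
 [0, 1, 0, 0]]
  V a = (1, -3, -6, 1)
Solving gives a = (1, 1, -4, 1).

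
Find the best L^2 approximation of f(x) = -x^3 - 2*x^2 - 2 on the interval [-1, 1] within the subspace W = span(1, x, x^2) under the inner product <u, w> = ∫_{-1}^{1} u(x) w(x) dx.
g(x) = -2*x^2 - 3*x/5 - 2

The best approximation g ∈ W is the orthogonal projection of f onto W. Writing g = a_0 + a_1 x + a_2 x^2, the coefficients solve the normal equations G · a = b where
  G_{ij} = <φ_i, φ_j> and b_i = <f, φ_i>, with φ_0 = 1, φ_1 = x, φ_2 = x^2.
G =
  [2, 0, 2/3]
  [0, 2/3, 0]
  [2/3, 0, 2/5],
b = (-16/3, -2/5, -32/15).
Solving gives a_0 = -2, a_1 = -3/5, a_2 = -2, so
  g(x) = -2*x^2 - 3*x/5 - 2.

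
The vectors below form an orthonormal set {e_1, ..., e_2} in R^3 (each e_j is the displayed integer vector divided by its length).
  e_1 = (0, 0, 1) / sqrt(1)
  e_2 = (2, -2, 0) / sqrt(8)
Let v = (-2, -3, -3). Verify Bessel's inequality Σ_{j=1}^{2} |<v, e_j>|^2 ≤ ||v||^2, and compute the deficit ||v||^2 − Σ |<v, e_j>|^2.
Σ |<v, e_j>|^2 = 19/2; ||v||^2 = 22; deficit = 25/2

Write each e_j = u_j / sqrt(<u_j, u_j>) where u_j is the displayed integer vector. Then <v, e_j> = <v, u_j> / sqrt(<u_j, u_j>), so |<v, e_j>|^2 = <v, u_j>^2 / <u_j, u_j>.
Coefficients: <v, e_1> = -3/sqrt(1), <v, e_2> = 2/sqrt(8).
Square and sum: Σ |<v, e_j>|^2 = 19/2.
Compute ||v||^2 = v·v = 22.
Deficit = 22 − 19/2 = 25/2 ≥ 0, confirming Bessel's inequality. (The deficit equals ||v − Σ <v,e_j> e_j||^2, the squared distance from v to span{e_j}.)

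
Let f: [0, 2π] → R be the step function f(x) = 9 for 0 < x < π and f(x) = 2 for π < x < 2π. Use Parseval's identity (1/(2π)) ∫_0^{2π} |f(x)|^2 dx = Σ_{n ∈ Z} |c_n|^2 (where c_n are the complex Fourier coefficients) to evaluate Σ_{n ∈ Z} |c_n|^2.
Σ |c_n|^2 = 85/2

Parseval equates the L^2 energy of f (normalised by 1/(2π)) with the ℓ^2 sum of its Fourier coefficients: (1/(2π)) ∫_0^{2π} |f|^2 = Σ |c_n|^2.
Compute the left side: (1/(2π)) [∫_0^π 9^2 dx + ∫_π^{2π} 2^2 dx] = (1/(2π)) · (81π + 4π) = (81 + 4)/2 = 85/2.
So Σ_{n ∈ Z} |c_n|^2 = 85/2.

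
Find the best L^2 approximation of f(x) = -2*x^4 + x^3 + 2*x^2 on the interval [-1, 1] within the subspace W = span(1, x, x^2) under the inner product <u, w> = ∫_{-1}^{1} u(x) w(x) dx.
g(x) = 2*x^2/7 + 3*x/5 + 6/35

The best approximation g ∈ W is the orthogonal projection of f onto W. Writing g = a_0 + a_1 x + a_2 x^2, the coefficients solve the normal equations G · a = b where
  G_{ij} = <φ_i, φ_j> and b_i = <f, φ_i>, with φ_0 = 1, φ_1 = x, φ_2 = x^2.
G =
  [2, 0, 2/3]
  [0, 2/3, 0]
  [2/3, 0, 2/5],
b = (8/15, 2/5, 8/35).
Solving gives a_0 = 6/35, a_1 = 3/5, a_2 = 2/7, so
  g(x) = 2*x^2/7 + 3*x/5 + 6/35.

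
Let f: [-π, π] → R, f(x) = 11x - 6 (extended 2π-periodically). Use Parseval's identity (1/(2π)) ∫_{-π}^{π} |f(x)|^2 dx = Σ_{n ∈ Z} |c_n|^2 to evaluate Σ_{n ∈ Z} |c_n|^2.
Σ |c_n|^2 = 121π^2/3 + 36

Expand and integrate term by term over [-π, π]:
  ∫ (11x)^2 dx = 121·(2π^3/3); ∫ 2·11·(-6)·x dx = 0 (odd integrand); ∫ (-6)^2 dx = 36·2π.
So (1/(2π)) ∫_{-π}^{π} (11x - 6)^2 dx = 121π^2/3 + 36 = 121π^2/3 + 36.
Parseval ⇒ Σ |c_n|^2 = 121π^2/3 + 36.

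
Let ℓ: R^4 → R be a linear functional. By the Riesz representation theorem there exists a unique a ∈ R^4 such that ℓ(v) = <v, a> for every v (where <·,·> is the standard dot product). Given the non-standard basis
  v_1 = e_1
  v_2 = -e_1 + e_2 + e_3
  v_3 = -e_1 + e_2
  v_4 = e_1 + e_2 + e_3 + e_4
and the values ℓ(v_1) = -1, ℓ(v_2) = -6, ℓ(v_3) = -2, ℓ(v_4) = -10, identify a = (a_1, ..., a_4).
a = (-1, -3, -4, -2)

Write a = (a_1, ..., a_4) in the standard basis. For each basis vector v_i, ℓ(v_i) = <v_i, a> is a linear equation in the a_j's. Collect the n equations into a matrix system V a = ℓ, where row i of V is v_i (expressed in the standard basis). Since V is invertible (lower-triangular with 1s on the diagonal, up to permutation), solve by back-substitution:
  V =
[[1, 0, 0, 0],
 [-1, 1, 1, 0],
 [-1, 1, 0, 0],
 [1, 1, 1, 1]]
  V a = (-1, -6, -2, -10)
Solving gives a = (-1, -3, -4, -2).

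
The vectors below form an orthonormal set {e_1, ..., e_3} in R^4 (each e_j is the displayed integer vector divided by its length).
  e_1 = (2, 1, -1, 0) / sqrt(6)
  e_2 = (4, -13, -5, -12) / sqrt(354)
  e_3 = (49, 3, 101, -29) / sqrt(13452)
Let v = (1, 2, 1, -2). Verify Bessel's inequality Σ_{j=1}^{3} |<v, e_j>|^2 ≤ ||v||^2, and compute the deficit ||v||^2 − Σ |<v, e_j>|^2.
Σ |<v, e_j>|^2 = 281/57; ||v||^2 = 10; deficit = 289/57

Write each e_j = u_j / sqrt(<u_j, u_j>) where u_j is the displayed integer vector. Then <v, e_j> = <v, u_j> / sqrt(<u_j, u_j>), so |<v, e_j>|^2 = <v, u_j>^2 / <u_j, u_j>.
Coefficients: <v, e_1> = 3/sqrt(6), <v, e_2> = -3/sqrt(354), <v, e_3> = 214/sqrt(13452).
Square and sum: Σ |<v, e_j>|^2 = 281/57.
Compute ||v||^2 = v·v = 10.
Deficit = 10 − 281/57 = 289/57 ≥ 0, confirming Bessel's inequality. (The deficit equals ||v − Σ <v,e_j> e_j||^2, the squared distance from v to span{e_j}.)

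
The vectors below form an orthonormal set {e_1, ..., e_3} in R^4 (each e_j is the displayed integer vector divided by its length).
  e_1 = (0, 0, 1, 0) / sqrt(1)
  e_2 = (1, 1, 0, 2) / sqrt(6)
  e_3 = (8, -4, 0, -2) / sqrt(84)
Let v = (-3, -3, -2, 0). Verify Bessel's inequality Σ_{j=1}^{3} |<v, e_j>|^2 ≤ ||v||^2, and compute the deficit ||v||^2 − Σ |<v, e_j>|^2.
Σ |<v, e_j>|^2 = 82/7; ||v||^2 = 22; deficit = 72/7

Write each e_j = u_j / sqrt(<u_j, u_j>) where u_j is the displayed integer vector. Then <v, e_j> = <v, u_j> / sqrt(<u_j, u_j>), so |<v, e_j>|^2 = <v, u_j>^2 / <u_j, u_j>.
Coefficients: <v, e_1> = -2/sqrt(1), <v, e_2> = -6/sqrt(6), <v, e_3> = -12/sqrt(84).
Square and sum: Σ |<v, e_j>|^2 = 82/7.
Compute ||v||^2 = v·v = 22.
Deficit = 22 − 82/7 = 72/7 ≥ 0, confirming Bessel's inequality. (The deficit equals ||v − Σ <v,e_j> e_j||^2, the squared distance from v to span{e_j}.)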